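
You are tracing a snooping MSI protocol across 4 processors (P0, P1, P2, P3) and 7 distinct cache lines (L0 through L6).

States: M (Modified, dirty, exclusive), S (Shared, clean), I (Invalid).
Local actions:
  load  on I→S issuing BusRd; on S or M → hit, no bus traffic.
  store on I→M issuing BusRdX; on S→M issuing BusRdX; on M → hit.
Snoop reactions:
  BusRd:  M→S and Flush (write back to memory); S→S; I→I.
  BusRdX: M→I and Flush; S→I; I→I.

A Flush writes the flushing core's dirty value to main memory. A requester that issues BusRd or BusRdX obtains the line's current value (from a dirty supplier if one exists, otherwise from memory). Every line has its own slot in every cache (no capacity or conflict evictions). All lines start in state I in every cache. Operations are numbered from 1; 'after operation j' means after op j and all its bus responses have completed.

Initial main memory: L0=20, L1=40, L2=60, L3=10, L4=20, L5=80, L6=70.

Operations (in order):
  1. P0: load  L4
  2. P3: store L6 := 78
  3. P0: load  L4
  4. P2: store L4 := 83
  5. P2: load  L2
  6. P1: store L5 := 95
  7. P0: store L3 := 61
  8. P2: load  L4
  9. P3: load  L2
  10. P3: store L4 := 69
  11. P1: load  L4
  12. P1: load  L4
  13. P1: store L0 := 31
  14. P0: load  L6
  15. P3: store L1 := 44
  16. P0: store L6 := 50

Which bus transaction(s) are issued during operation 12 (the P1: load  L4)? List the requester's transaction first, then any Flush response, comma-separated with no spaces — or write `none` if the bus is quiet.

[1] P0: load  L4 | P0:S(20), P1:I, P2:I, P3:I | bus: BusRd
[2] P3: store L6 := 78 | P0:I, P1:I, P2:I, P3:M(78) | bus: BusRdX
[3] P0: load  L4 | P0:S(20), P1:I, P2:I, P3:I | bus: none
[4] P2: store L4 := 83 | P0:I, P1:I, P2:M(83), P3:I | bus: BusRdX
[5] P2: load  L2 | P0:I, P1:I, P2:S(60), P3:I | bus: BusRd
[6] P1: store L5 := 95 | P0:I, P1:M(95), P2:I, P3:I | bus: BusRdX
[7] P0: store L3 := 61 | P0:M(61), P1:I, P2:I, P3:I | bus: BusRdX
[8] P2: load  L4 | P0:I, P1:I, P2:M(83), P3:I | bus: none
[9] P3: load  L2 | P0:I, P1:I, P2:S(60), P3:S(60) | bus: BusRd
[10] P3: store L4 := 69 | P0:I, P1:I, P2:I, P3:M(69) | bus: BusRdX,Flush
[11] P1: load  L4 | P0:I, P1:S(69), P2:I, P3:S(69) | bus: BusRd,Flush
[12] P1: load  L4 | P0:I, P1:S(69), P2:I, P3:S(69) | bus: none
[13] P1: store L0 := 31 | P0:I, P1:M(31), P2:I, P3:I | bus: BusRdX
[14] P0: load  L6 | P0:S(78), P1:I, P2:I, P3:S(78) | bus: BusRd,Flush
[15] P3: store L1 := 44 | P0:I, P1:I, P2:I, P3:M(44) | bus: BusRdX
[16] P0: store L6 := 50 | P0:M(50), P1:I, P2:I, P3:I | bus: BusRdX

bus = none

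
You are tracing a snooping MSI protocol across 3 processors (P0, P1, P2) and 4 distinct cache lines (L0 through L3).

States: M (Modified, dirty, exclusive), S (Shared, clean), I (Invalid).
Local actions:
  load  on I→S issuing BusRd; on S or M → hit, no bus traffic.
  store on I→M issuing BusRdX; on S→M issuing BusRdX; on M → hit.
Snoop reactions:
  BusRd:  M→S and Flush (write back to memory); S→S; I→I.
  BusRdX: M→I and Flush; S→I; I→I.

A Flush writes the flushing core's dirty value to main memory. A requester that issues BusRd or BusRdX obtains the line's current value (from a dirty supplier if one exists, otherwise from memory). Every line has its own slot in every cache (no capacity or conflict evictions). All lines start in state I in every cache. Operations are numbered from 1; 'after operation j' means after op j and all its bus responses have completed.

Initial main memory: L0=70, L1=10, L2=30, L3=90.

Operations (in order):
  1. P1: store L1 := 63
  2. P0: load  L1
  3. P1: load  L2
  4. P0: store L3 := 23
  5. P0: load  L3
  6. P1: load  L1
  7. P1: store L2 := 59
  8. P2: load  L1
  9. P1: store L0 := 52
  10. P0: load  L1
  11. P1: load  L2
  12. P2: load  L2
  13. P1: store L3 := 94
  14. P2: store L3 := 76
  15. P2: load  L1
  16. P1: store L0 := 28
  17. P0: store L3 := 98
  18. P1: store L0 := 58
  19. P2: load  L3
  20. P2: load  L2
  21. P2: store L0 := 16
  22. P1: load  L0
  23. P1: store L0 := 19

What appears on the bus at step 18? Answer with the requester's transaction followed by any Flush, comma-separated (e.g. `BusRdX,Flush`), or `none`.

bus = none

step 1: P1: store L1 := 63  ⟶  IMI  (L1)  txn=BusRdX  M[L1]=10
step 2: P0: load  L1  ⟶  SSI  (L1)  txn=BusRd+Flush  M[L1]=63
step 3: P1: load  L2  ⟶  ISI  (L2)  txn=BusRd  M[L2]=30
step 4: P0: store L3 := 23  ⟶  MII  (L3)  txn=BusRdX  M[L3]=90
step 5: P0: load  L3  ⟶  MII  (L3)  txn=∅  M[L3]=90
step 6: P1: load  L1  ⟶  SSI  (L1)  txn=∅  M[L1]=63
step 7: P1: store L2 := 59  ⟶  IMI  (L2)  txn=BusRdX  M[L2]=30
step 8: P2: load  L1  ⟶  SSS  (L1)  txn=BusRd  M[L1]=63
step 9: P1: store L0 := 52  ⟶  IMI  (L0)  txn=BusRdX  M[L0]=70
step 10: P0: load  L1  ⟶  SSS  (L1)  txn=∅  M[L1]=63
step 11: P1: load  L2  ⟶  IMI  (L2)  txn=∅  M[L2]=30
step 12: P2: load  L2  ⟶  ISS  (L2)  txn=BusRd+Flush  M[L2]=59
step 13: P1: store L3 := 94  ⟶  IMI  (L3)  txn=BusRdX+Flush  M[L3]=23
step 14: P2: store L3 := 76  ⟶  IIM  (L3)  txn=BusRdX+Flush  M[L3]=94
step 15: P2: load  L1  ⟶  SSS  (L1)  txn=∅  M[L1]=63
step 16: P1: store L0 := 28  ⟶  IMI  (L0)  txn=∅  M[L0]=70
step 17: P0: store L3 := 98  ⟶  MII  (L3)  txn=BusRdX+Flush  M[L3]=76
step 18: P1: store L0 := 58  ⟶  IMI  (L0)  txn=∅  M[L0]=70
step 19: P2: load  L3  ⟶  SIS  (L3)  txn=BusRd+Flush  M[L3]=98
step 20: P2: load  L2  ⟶  ISS  (L2)  txn=∅  M[L2]=59
step 21: P2: store L0 := 16  ⟶  IIM  (L0)  txn=BusRdX+Flush  M[L0]=58
step 22: P1: load  L0  ⟶  ISS  (L0)  txn=BusRd+Flush  M[L0]=16
step 23: P1: store L0 := 19  ⟶  IMI  (L0)  txn=BusRdX  M[L0]=16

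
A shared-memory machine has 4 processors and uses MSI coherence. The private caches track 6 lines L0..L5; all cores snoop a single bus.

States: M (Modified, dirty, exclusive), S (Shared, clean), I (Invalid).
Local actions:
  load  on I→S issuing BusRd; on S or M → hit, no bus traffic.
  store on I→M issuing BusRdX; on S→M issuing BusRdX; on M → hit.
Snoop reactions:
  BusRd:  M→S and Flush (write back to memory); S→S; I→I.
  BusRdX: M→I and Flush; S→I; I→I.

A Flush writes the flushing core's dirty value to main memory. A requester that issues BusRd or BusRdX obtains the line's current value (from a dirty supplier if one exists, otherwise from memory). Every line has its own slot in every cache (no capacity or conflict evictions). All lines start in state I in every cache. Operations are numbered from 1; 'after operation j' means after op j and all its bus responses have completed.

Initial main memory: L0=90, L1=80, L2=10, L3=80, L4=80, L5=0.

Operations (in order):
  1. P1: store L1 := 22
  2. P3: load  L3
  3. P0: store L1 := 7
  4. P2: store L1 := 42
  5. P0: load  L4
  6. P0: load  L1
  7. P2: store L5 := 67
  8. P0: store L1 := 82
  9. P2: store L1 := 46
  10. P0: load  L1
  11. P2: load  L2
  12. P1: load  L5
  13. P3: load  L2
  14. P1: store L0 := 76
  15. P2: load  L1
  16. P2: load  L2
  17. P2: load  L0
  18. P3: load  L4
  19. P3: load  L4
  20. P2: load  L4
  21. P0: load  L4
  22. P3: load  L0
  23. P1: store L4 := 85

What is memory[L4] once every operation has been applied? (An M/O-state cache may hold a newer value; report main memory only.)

memory[L4] = 80

  op1 P1: store L1 := 22 → I/M/I/I on L1; bus BusRdX; mem=80
  op2 P3: load  L3 → I/I/I/S on L3; bus BusRd; mem=80
  op3 P0: store L1 := 7 → M/I/I/I on L1; bus BusRdX Flush; mem=22
  op4 P2: store L1 := 42 → I/I/M/I on L1; bus BusRdX Flush; mem=7
  op5 P0: load  L4 → S/I/I/I on L4; bus BusRd; mem=80
  op6 P0: load  L1 → S/I/S/I on L1; bus BusRd Flush; mem=42
  op7 P2: store L5 := 67 → I/I/M/I on L5; bus BusRdX; mem=0
  op8 P0: store L1 := 82 → M/I/I/I on L1; bus BusRdX; mem=42
  op9 P2: store L1 := 46 → I/I/M/I on L1; bus BusRdX Flush; mem=82
  op10 P0: load  L1 → S/I/S/I on L1; bus BusRd Flush; mem=46
  op11 P2: load  L2 → I/I/S/I on L2; bus BusRd; mem=10
  op12 P1: load  L5 → I/S/S/I on L5; bus BusRd Flush; mem=67
  op13 P3: load  L2 → I/I/S/S on L2; bus BusRd; mem=10
  op14 P1: store L0 := 76 → I/M/I/I on L0; bus BusRdX; mem=90
  op15 P2: load  L1 → S/I/S/I on L1; bus (none); mem=46
  op16 P2: load  L2 → I/I/S/S on L2; bus (none); mem=10
  op17 P2: load  L0 → I/S/S/I on L0; bus BusRd Flush; mem=76
  op18 P3: load  L4 → S/I/I/S on L4; bus BusRd; mem=80
  op19 P3: load  L4 → S/I/I/S on L4; bus (none); mem=80
  op20 P2: load  L4 → S/I/S/S on L4; bus BusRd; mem=80
  op21 P0: load  L4 → S/I/S/S on L4; bus (none); mem=80
  op22 P3: load  L0 → I/S/S/S on L0; bus BusRd; mem=76
  op23 P1: store L4 := 85 → I/M/I/I on L4; bus BusRdX; mem=80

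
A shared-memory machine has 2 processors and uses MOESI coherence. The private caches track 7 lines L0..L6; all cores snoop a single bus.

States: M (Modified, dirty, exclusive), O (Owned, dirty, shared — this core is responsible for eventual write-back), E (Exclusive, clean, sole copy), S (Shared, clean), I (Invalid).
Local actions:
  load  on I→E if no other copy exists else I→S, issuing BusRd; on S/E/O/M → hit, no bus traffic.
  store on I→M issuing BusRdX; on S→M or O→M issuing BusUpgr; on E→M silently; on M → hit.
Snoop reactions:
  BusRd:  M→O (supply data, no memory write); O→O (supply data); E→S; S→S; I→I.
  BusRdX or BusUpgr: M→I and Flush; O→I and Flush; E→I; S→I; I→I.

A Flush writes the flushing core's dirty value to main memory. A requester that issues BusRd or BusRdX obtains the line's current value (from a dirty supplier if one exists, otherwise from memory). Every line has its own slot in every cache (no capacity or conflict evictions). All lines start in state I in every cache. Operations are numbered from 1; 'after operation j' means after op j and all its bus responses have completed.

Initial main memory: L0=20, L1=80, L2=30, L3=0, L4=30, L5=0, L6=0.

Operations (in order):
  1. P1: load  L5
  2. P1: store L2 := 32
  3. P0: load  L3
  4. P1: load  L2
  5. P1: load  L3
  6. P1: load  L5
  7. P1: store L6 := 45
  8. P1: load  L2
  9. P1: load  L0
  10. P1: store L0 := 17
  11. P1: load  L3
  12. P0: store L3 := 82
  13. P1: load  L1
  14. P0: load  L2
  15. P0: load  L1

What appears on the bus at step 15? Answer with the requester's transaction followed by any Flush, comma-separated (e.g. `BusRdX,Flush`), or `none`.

1. P1: load  L5  bus=[BusRd]  L5: P0=I P1=E  mem[L5]=0
2. P1: store L2 := 32  bus=[BusRdX]  L2: P0=I P1=M  mem[L2]=30
3. P0: load  L3  bus=[BusRd]  L3: P0=E P1=I  mem[L3]=0
4. P1: load  L2  bus=[-]  L2: P0=I P1=M  mem[L2]=30
5. P1: load  L3  bus=[BusRd]  L3: P0=S P1=S  mem[L3]=0
6. P1: load  L5  bus=[-]  L5: P0=I P1=E  mem[L5]=0
7. P1: store L6 := 45  bus=[BusRdX]  L6: P0=I P1=M  mem[L6]=0
8. P1: load  L2  bus=[-]  L2: P0=I P1=M  mem[L2]=30
9. P1: load  L0  bus=[BusRd]  L0: P0=I P1=E  mem[L0]=20
10. P1: store L0 := 17  bus=[-]  L0: P0=I P1=M  mem[L0]=20
11. P1: load  L3  bus=[-]  L3: P0=S P1=S  mem[L3]=0
12. P0: store L3 := 82  bus=[BusUpgr]  L3: P0=M P1=I  mem[L3]=0
13. P1: load  L1  bus=[BusRd]  L1: P0=I P1=E  mem[L1]=80
14. P0: load  L2  bus=[BusRd]  L2: P0=S P1=O  mem[L2]=30
15. P0: load  L1  bus=[BusRd]  L1: P0=S P1=S  mem[L1]=80

bus = BusRd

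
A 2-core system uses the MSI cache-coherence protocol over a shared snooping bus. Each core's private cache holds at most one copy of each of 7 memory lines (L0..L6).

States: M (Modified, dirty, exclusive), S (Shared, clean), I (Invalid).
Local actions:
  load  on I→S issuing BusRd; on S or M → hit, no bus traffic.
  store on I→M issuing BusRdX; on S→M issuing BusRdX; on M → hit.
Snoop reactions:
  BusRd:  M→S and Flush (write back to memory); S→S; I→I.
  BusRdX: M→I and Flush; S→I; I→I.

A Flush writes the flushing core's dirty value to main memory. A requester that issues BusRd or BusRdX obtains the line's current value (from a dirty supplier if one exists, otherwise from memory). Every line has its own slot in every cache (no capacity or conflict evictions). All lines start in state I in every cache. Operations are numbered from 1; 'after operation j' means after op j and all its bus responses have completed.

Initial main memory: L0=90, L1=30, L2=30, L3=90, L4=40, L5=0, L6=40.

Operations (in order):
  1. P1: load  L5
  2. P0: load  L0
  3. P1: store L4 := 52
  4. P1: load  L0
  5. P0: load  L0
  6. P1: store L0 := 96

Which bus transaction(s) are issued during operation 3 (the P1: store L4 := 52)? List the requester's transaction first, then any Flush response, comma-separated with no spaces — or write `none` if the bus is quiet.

bus = BusRdX

1. P1: load  L5  bus=[BusRd]  L5: P0=I P1=S  mem[L5]=0
2. P0: load  L0  bus=[BusRd]  L0: P0=S P1=I  mem[L0]=90
3. P1: store L4 := 52  bus=[BusRdX]  L4: P0=I P1=M  mem[L4]=40
4. P1: load  L0  bus=[BusRd]  L0: P0=S P1=S  mem[L0]=90
5. P0: load  L0  bus=[-]  L0: P0=S P1=S  mem[L0]=90
6. P1: store L0 := 96  bus=[BusRdX]  L0: P0=I P1=M  mem[L0]=90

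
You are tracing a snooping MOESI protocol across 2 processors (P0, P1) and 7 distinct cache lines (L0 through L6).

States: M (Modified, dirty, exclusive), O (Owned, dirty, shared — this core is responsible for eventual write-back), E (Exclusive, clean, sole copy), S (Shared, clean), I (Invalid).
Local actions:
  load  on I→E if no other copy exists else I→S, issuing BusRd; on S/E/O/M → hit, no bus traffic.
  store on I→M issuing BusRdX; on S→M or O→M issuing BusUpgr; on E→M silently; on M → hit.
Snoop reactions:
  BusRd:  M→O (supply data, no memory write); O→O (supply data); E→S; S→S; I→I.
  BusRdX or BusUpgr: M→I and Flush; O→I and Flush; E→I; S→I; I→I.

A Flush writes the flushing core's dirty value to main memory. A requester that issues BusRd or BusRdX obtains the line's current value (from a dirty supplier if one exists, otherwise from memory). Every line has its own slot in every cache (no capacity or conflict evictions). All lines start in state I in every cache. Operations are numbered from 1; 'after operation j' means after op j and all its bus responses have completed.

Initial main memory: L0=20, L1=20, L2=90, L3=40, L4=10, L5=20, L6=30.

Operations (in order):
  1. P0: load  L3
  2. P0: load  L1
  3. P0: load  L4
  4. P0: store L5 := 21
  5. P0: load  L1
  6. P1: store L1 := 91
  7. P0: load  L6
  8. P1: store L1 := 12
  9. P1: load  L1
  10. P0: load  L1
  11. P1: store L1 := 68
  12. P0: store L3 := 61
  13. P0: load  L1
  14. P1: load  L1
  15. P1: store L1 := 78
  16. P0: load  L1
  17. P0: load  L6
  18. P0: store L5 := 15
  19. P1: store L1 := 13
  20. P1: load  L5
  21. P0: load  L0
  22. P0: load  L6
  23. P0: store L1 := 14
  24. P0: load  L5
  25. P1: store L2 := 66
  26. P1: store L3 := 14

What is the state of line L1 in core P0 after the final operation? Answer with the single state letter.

step 1: P0: load  L3  ⟶  EI  (L3)  txn=BusRd  M[L3]=40
step 2: P0: load  L1  ⟶  EI  (L1)  txn=BusRd  M[L1]=20
step 3: P0: load  L4  ⟶  EI  (L4)  txn=BusRd  M[L4]=10
step 4: P0: store L5 := 21  ⟶  MI  (L5)  txn=BusRdX  M[L5]=20
step 5: P0: load  L1  ⟶  EI  (L1)  txn=∅  M[L1]=20
step 6: P1: store L1 := 91  ⟶  IM  (L1)  txn=BusRdX  M[L1]=20
step 7: P0: load  L6  ⟶  EI  (L6)  txn=BusRd  M[L6]=30
step 8: P1: store L1 := 12  ⟶  IM  (L1)  txn=∅  M[L1]=20
step 9: P1: load  L1  ⟶  IM  (L1)  txn=∅  M[L1]=20
step 10: P0: load  L1  ⟶  SO  (L1)  txn=BusRd  M[L1]=20
step 11: P1: store L1 := 68  ⟶  IM  (L1)  txn=BusUpgr  M[L1]=20
step 12: P0: store L3 := 61  ⟶  MI  (L3)  txn=∅  M[L3]=40
step 13: P0: load  L1  ⟶  SO  (L1)  txn=BusRd  M[L1]=20
step 14: P1: load  L1  ⟶  SO  (L1)  txn=∅  M[L1]=20
step 15: P1: store L1 := 78  ⟶  IM  (L1)  txn=BusUpgr  M[L1]=20
step 16: P0: load  L1  ⟶  SO  (L1)  txn=BusRd  M[L1]=20
step 17: P0: load  L6  ⟶  EI  (L6)  txn=∅  M[L6]=30
step 18: P0: store L5 := 15  ⟶  MI  (L5)  txn=∅  M[L5]=20
step 19: P1: store L1 := 13  ⟶  IM  (L1)  txn=BusUpgr  M[L1]=20
step 20: P1: load  L5  ⟶  OS  (L5)  txn=BusRd  M[L5]=20
step 21: P0: load  L0  ⟶  EI  (L0)  txn=BusRd  M[L0]=20
step 22: P0: load  L6  ⟶  EI  (L6)  txn=∅  M[L6]=30
step 23: P0: store L1 := 14  ⟶  MI  (L1)  txn=BusRdX+Flush  M[L1]=13
step 24: P0: load  L5  ⟶  OS  (L5)  txn=∅  M[L5]=20
step 25: P1: store L2 := 66  ⟶  IM  (L2)  txn=BusRdX  M[L2]=90
step 26: P1: store L3 := 14  ⟶  IM  (L3)  txn=BusRdX+Flush  M[L3]=61

state = M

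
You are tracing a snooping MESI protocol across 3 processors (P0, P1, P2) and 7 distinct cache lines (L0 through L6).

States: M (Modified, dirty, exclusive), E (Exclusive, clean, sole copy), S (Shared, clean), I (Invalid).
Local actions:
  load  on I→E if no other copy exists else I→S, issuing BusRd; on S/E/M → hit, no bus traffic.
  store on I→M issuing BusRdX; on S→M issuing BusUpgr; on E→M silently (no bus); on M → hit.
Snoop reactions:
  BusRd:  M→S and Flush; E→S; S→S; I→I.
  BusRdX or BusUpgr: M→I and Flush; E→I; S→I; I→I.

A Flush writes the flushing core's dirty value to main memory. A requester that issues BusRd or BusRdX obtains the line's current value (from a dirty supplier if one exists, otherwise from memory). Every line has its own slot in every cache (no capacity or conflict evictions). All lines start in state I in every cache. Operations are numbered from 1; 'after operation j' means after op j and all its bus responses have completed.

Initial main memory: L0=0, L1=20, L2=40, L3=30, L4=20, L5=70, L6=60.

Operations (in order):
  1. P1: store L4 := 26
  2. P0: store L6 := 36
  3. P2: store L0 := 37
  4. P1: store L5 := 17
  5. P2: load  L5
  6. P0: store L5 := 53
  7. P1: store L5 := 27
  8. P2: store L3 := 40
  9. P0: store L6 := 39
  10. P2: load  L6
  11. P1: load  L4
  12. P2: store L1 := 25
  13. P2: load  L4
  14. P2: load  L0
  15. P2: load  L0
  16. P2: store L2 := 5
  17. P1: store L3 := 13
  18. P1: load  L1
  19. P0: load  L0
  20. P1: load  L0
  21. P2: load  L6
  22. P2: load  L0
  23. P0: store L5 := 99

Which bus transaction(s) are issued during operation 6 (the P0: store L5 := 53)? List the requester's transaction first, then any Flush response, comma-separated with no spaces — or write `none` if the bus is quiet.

bus = BusRdX

  op1 P1: store L4 := 26 → I/M/I on L4; bus BusRdX; mem=20
  op2 P0: store L6 := 36 → M/I/I on L6; bus BusRdX; mem=60
  op3 P2: store L0 := 37 → I/I/M on L0; bus BusRdX; mem=0
  op4 P1: store L5 := 17 → I/M/I on L5; bus BusRdX; mem=70
  op5 P2: load  L5 → I/S/S on L5; bus BusRd Flush; mem=17
  op6 P0: store L5 := 53 → M/I/I on L5; bus BusRdX; mem=17
  op7 P1: store L5 := 27 → I/M/I on L5; bus BusRdX Flush; mem=53
  op8 P2: store L3 := 40 → I/I/M on L3; bus BusRdX; mem=30
  op9 P0: store L6 := 39 → M/I/I on L6; bus (none); mem=60
  op10 P2: load  L6 → S/I/S on L6; bus BusRd Flush; mem=39
  op11 P1: load  L4 → I/M/I on L4; bus (none); mem=20
  op12 P2: store L1 := 25 → I/I/M on L1; bus BusRdX; mem=20
  op13 P2: load  L4 → I/S/S on L4; bus BusRd Flush; mem=26
  op14 P2: load  L0 → I/I/M on L0; bus (none); mem=0
  op15 P2: load  L0 → I/I/M on L0; bus (none); mem=0
  op16 P2: store L2 := 5 → I/I/M on L2; bus BusRdX; mem=40
  op17 P1: store L3 := 13 → I/M/I on L3; bus BusRdX Flush; mem=40
  op18 P1: load  L1 → I/S/S on L1; bus BusRd Flush; mem=25
  op19 P0: load  L0 → S/I/S on L0; bus BusRd Flush; mem=37
  op20 P1: load  L0 → S/S/S on L0; bus BusRd; mem=37
  op21 P2: load  L6 → S/I/S on L6; bus (none); mem=39
  op22 P2: load  L0 → S/S/S on L0; bus (none); mem=37
  op23 P0: store L5 := 99 → M/I/I on L5; bus BusRdX Flush; mem=27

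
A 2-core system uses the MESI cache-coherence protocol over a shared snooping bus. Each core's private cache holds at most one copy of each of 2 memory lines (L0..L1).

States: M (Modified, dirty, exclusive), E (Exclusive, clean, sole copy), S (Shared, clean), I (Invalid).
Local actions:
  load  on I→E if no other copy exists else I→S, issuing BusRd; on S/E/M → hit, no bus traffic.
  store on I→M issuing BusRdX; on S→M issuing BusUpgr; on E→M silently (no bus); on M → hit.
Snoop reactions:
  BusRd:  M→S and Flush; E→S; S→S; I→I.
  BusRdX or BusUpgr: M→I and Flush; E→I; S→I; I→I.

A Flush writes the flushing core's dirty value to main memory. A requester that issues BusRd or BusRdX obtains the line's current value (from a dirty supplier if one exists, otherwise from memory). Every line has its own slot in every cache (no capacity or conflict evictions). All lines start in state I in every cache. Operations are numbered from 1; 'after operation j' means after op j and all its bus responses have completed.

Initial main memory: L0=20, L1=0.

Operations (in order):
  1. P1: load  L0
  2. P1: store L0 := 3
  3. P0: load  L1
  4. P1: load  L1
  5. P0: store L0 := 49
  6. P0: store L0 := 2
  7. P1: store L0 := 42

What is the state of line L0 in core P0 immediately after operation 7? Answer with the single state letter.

1. P1: load  L0  bus=[BusRd]  L0: P0=I P1=E  mem[L0]=20
2. P1: store L0 := 3  bus=[-]  L0: P0=I P1=M  mem[L0]=20
3. P0: load  L1  bus=[BusRd]  L1: P0=E P1=I  mem[L1]=0
4. P1: load  L1  bus=[BusRd]  L1: P0=S P1=S  mem[L1]=0
5. P0: store L0 := 49  bus=[BusRdX,Flush]  L0: P0=M P1=I  mem[L0]=3
6. P0: store L0 := 2  bus=[-]  L0: P0=M P1=I  mem[L0]=3
7. P1: store L0 := 42  bus=[BusRdX,Flush]  L0: P0=I P1=M  mem[L0]=2

state = I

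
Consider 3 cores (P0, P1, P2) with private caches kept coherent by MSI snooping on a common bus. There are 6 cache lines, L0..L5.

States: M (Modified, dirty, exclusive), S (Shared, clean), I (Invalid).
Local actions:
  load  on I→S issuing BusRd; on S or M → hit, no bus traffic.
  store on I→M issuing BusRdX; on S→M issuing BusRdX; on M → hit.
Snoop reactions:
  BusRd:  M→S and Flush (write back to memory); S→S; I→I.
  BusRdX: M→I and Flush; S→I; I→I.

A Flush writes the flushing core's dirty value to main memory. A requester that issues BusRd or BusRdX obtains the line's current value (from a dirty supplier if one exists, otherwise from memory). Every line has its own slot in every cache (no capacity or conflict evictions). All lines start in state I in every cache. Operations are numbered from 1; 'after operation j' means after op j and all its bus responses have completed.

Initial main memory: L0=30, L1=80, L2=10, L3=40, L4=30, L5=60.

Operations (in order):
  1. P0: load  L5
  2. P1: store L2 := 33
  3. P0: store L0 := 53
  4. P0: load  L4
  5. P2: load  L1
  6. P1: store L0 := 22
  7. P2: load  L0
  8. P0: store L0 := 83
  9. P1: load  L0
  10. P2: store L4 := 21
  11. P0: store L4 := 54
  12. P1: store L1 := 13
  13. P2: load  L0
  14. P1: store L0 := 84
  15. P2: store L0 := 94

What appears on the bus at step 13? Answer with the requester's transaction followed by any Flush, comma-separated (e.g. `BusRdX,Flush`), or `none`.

bus = BusRd

step 1: P0: load  L5  ⟶  SII  (L5)  txn=BusRd  M[L5]=60
step 2: P1: store L2 := 33  ⟶  IMI  (L2)  txn=BusRdX  M[L2]=10
step 3: P0: store L0 := 53  ⟶  MII  (L0)  txn=BusRdX  M[L0]=30
step 4: P0: load  L4  ⟶  SII  (L4)  txn=BusRd  M[L4]=30
step 5: P2: load  L1  ⟶  IIS  (L1)  txn=BusRd  M[L1]=80
step 6: P1: store L0 := 22  ⟶  IMI  (L0)  txn=BusRdX+Flush  M[L0]=53
step 7: P2: load  L0  ⟶  ISS  (L0)  txn=BusRd+Flush  M[L0]=22
step 8: P0: store L0 := 83  ⟶  MII  (L0)  txn=BusRdX  M[L0]=22
step 9: P1: load  L0  ⟶  SSI  (L0)  txn=BusRd+Flush  M[L0]=83
step 10: P2: store L4 := 21  ⟶  IIM  (L4)  txn=BusRdX  M[L4]=30
step 11: P0: store L4 := 54  ⟶  MII  (L4)  txn=BusRdX+Flush  M[L4]=21
step 12: P1: store L1 := 13  ⟶  IMI  (L1)  txn=BusRdX  M[L1]=80
step 13: P2: load  L0  ⟶  SSS  (L0)  txn=BusRd  M[L0]=83
step 14: P1: store L0 := 84  ⟶  IMI  (L0)  txn=BusRdX  M[L0]=83
step 15: P2: store L0 := 94  ⟶  IIM  (L0)  txn=BusRdX+Flush  M[L0]=84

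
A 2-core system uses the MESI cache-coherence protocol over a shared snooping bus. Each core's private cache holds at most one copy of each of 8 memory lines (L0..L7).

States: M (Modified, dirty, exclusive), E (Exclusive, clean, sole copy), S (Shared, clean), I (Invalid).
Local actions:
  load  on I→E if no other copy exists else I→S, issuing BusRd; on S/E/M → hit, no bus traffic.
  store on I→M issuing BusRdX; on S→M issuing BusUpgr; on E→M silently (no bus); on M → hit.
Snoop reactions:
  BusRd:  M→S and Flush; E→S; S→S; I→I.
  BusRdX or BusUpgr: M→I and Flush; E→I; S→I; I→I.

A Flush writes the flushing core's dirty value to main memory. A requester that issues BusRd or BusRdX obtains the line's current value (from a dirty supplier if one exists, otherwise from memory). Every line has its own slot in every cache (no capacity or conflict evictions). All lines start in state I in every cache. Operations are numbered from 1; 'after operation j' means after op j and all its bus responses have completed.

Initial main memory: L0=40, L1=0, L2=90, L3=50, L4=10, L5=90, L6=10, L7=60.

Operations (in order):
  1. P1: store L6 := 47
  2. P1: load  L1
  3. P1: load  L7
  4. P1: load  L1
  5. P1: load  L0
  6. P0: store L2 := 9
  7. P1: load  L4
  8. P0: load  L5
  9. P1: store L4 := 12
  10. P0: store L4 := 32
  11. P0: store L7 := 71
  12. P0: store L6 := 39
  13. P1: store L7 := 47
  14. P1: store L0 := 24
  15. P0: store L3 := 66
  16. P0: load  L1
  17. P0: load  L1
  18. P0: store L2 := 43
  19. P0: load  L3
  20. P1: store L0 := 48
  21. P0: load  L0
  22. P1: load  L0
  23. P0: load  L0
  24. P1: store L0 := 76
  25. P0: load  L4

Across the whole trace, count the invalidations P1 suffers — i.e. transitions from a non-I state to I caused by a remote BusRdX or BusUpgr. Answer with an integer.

invalidations = 3

1. P1: store L6 := 47  bus=[BusRdX]  L6: P0=I P1=M  mem[L6]=10
2. P1: load  L1  bus=[BusRd]  L1: P0=I P1=E  mem[L1]=0
3. P1: load  L7  bus=[BusRd]  L7: P0=I P1=E  mem[L7]=60
4. P1: load  L1  bus=[-]  L1: P0=I P1=E  mem[L1]=0
5. P1: load  L0  bus=[BusRd]  L0: P0=I P1=E  mem[L0]=40
6. P0: store L2 := 9  bus=[BusRdX]  L2: P0=M P1=I  mem[L2]=90
7. P1: load  L4  bus=[BusRd]  L4: P0=I P1=E  mem[L4]=10
8. P0: load  L5  bus=[BusRd]  L5: P0=E P1=I  mem[L5]=90
9. P1: store L4 := 12  bus=[-]  L4: P0=I P1=M  mem[L4]=10
10. P0: store L4 := 32  bus=[BusRdX,Flush]  L4: P0=M P1=I  mem[L4]=12
11. P0: store L7 := 71  bus=[BusRdX]  L7: P0=M P1=I  mem[L7]=60
12. P0: store L6 := 39  bus=[BusRdX,Flush]  L6: P0=M P1=I  mem[L6]=47
13. P1: store L7 := 47  bus=[BusRdX,Flush]  L7: P0=I P1=M  mem[L7]=71
14. P1: store L0 := 24  bus=[-]  L0: P0=I P1=M  mem[L0]=40
15. P0: store L3 := 66  bus=[BusRdX]  L3: P0=M P1=I  mem[L3]=50
16. P0: load  L1  bus=[BusRd]  L1: P0=S P1=S  mem[L1]=0
17. P0: load  L1  bus=[-]  L1: P0=S P1=S  mem[L1]=0
18. P0: store L2 := 43  bus=[-]  L2: P0=M P1=I  mem[L2]=90
19. P0: load  L3  bus=[-]  L3: P0=M P1=I  mem[L3]=50
20. P1: store L0 := 48  bus=[-]  L0: P0=I P1=M  mem[L0]=40
21. P0: load  L0  bus=[BusRd,Flush]  L0: P0=S P1=S  mem[L0]=48
22. P1: load  L0  bus=[-]  L0: P0=S P1=S  mem[L0]=48
23. P0: load  L0  bus=[-]  L0: P0=S P1=S  mem[L0]=48
24. P1: store L0 := 76  bus=[BusUpgr]  L0: P0=I P1=M  mem[L0]=48
25. P0: load  L4  bus=[-]  L4: P0=M P1=I  mem[L4]=12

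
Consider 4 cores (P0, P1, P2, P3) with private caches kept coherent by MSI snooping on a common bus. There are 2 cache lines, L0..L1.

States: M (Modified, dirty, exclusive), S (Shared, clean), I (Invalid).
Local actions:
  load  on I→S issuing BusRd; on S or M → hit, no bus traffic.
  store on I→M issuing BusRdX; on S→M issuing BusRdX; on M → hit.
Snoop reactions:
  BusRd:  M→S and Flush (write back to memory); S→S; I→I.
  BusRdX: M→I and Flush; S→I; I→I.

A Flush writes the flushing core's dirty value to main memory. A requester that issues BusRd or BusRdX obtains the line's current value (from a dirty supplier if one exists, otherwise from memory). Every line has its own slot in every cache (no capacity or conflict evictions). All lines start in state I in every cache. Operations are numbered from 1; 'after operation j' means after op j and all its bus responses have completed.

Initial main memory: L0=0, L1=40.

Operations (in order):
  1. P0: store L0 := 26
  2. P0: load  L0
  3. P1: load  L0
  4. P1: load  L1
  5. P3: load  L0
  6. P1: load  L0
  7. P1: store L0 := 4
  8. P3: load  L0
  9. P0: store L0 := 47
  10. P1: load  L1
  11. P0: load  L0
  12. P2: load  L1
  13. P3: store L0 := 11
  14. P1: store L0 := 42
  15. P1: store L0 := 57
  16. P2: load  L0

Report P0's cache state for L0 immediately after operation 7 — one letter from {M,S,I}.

  op1 P0: store L0 := 26 → M/I/I/I on L0; bus BusRdX; mem=0
  op2 P0: load  L0 → M/I/I/I on L0; bus (none); mem=0
  op3 P1: load  L0 → S/S/I/I on L0; bus BusRd Flush; mem=26
  op4 P1: load  L1 → I/S/I/I on L1; bus BusRd; mem=40
  op5 P3: load  L0 → S/S/I/S on L0; bus BusRd; mem=26
  op6 P1: load  L0 → S/S/I/S on L0; bus (none); mem=26
  op7 P1: store L0 := 4 → I/M/I/I on L0; bus BusRdX; mem=26
  op8 P3: load  L0 → I/S/I/S on L0; bus BusRd Flush; mem=4
  op9 P0: store L0 := 47 → M/I/I/I on L0; bus BusRdX; mem=4
  op10 P1: load  L1 → I/S/I/I on L1; bus (none); mem=40
  op11 P0: load  L0 → M/I/I/I on L0; bus (none); mem=4
  op12 P2: load  L1 → I/S/S/I on L1; bus BusRd; mem=40
  op13 P3: store L0 := 11 → I/I/I/M on L0; bus BusRdX Flush; mem=47
  op14 P1: store L0 := 42 → I/M/I/I on L0; bus BusRdX Flush; mem=11
  op15 P1: store L0 := 57 → I/M/I/I on L0; bus (none); mem=11
  op16 P2: load  L0 → I/S/S/I on L0; bus BusRd Flush; mem=57

state = I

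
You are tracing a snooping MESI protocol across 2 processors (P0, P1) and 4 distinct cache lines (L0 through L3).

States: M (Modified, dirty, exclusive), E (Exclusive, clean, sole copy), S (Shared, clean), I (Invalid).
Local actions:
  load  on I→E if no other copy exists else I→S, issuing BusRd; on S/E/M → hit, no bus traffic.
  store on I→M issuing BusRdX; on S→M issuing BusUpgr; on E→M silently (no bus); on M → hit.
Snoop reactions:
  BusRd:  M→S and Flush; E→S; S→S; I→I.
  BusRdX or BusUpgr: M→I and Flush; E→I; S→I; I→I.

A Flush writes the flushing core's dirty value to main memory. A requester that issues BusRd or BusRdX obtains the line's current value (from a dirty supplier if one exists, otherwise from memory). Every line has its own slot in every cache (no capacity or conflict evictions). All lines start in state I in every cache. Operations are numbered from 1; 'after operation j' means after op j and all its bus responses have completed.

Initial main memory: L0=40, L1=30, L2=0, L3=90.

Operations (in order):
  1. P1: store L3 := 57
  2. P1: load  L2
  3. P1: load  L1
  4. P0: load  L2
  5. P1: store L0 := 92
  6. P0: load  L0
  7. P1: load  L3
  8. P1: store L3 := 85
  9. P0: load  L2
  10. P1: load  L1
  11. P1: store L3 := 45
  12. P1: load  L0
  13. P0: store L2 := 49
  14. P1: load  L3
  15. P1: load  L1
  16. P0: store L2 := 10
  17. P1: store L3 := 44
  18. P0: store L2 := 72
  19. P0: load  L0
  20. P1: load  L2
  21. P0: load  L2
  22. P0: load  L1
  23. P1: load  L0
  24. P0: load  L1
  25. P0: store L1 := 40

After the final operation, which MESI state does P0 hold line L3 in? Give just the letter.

1. P1: store L3 := 57  bus=[BusRdX]  L3: P0=I P1=M  mem[L3]=90
2. P1: load  L2  bus=[BusRd]  L2: P0=I P1=E  mem[L2]=0
3. P1: load  L1  bus=[BusRd]  L1: P0=I P1=E  mem[L1]=30
4. P0: load  L2  bus=[BusRd]  L2: P0=S P1=S  mem[L2]=0
5. P1: store L0 := 92  bus=[BusRdX]  L0: P0=I P1=M  mem[L0]=40
6. P0: load  L0  bus=[BusRd,Flush]  L0: P0=S P1=S  mem[L0]=92
7. P1: load  L3  bus=[-]  L3: P0=I P1=M  mem[L3]=90
8. P1: store L3 := 85  bus=[-]  L3: P0=I P1=M  mem[L3]=90
9. P0: load  L2  bus=[-]  L2: P0=S P1=S  mem[L2]=0
10. P1: load  L1  bus=[-]  L1: P0=I P1=E  mem[L1]=30
11. P1: store L3 := 45  bus=[-]  L3: P0=I P1=M  mem[L3]=90
12. P1: load  L0  bus=[-]  L0: P0=S P1=S  mem[L0]=92
13. P0: store L2 := 49  bus=[BusUpgr]  L2: P0=M P1=I  mem[L2]=0
14. P1: load  L3  bus=[-]  L3: P0=I P1=M  mem[L3]=90
15. P1: load  L1  bus=[-]  L1: P0=I P1=E  mem[L1]=30
16. P0: store L2 := 10  bus=[-]  L2: P0=M P1=I  mem[L2]=0
17. P1: store L3 := 44  bus=[-]  L3: P0=I P1=M  mem[L3]=90
18. P0: store L2 := 72  bus=[-]  L2: P0=M P1=I  mem[L2]=0
19. P0: load  L0  bus=[-]  L0: P0=S P1=S  mem[L0]=92
20. P1: load  L2  bus=[BusRd,Flush]  L2: P0=S P1=S  mem[L2]=72
21. P0: load  L2  bus=[-]  L2: P0=S P1=S  mem[L2]=72
22. P0: load  L1  bus=[BusRd]  L1: P0=S P1=S  mem[L1]=30
23. P1: load  L0  bus=[-]  L0: P0=S P1=S  mem[L0]=92
24. P0: load  L1  bus=[-]  L1: P0=S P1=S  mem[L1]=30
25. P0: store L1 := 40  bus=[BusUpgr]  L1: P0=M P1=I  mem[L1]=30

state = I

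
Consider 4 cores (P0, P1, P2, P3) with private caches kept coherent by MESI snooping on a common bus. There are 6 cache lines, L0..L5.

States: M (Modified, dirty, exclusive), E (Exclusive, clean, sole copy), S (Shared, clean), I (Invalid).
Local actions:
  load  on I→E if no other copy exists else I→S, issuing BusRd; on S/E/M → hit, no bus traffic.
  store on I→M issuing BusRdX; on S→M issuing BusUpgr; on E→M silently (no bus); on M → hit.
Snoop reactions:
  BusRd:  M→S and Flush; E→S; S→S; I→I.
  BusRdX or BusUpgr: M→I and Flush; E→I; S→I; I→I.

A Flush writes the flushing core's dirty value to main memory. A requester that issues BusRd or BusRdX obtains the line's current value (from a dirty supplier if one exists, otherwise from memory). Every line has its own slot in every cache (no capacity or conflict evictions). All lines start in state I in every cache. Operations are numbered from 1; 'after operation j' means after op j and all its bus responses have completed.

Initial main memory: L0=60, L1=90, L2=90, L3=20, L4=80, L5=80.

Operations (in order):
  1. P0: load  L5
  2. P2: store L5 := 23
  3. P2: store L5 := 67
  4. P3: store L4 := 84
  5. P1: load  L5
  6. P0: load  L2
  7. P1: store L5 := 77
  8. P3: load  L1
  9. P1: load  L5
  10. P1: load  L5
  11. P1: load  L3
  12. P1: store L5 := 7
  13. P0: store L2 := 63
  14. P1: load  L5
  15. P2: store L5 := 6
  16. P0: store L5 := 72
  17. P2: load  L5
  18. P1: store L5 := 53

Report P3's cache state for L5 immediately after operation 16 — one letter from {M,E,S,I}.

state = I

1. P0: load  L5  bus=[BusRd]  L5: P0=E P1=I P2=I P3=I  mem[L5]=80
2. P2: store L5 := 23  bus=[BusRdX]  L5: P0=I P1=I P2=M P3=I  mem[L5]=80
3. P2: store L5 := 67  bus=[-]  L5: P0=I P1=I P2=M P3=I  mem[L5]=80
4. P3: store L4 := 84  bus=[BusRdX]  L4: P0=I P1=I P2=I P3=M  mem[L4]=80
5. P1: load  L5  bus=[BusRd,Flush]  L5: P0=I P1=S P2=S P3=I  mem[L5]=67
6. P0: load  L2  bus=[BusRd]  L2: P0=E P1=I P2=I P3=I  mem[L2]=90
7. P1: store L5 := 77  bus=[BusUpgr]  L5: P0=I P1=M P2=I P3=I  mem[L5]=67
8. P3: load  L1  bus=[BusRd]  L1: P0=I P1=I P2=I P3=E  mem[L1]=90
9. P1: load  L5  bus=[-]  L5: P0=I P1=M P2=I P3=I  mem[L5]=67
10. P1: load  L5  bus=[-]  L5: P0=I P1=M P2=I P3=I  mem[L5]=67
11. P1: load  L3  bus=[BusRd]  L3: P0=I P1=E P2=I P3=I  mem[L3]=20
12. P1: store L5 := 7  bus=[-]  L5: P0=I P1=M P2=I P3=I  mem[L5]=67
13. P0: store L2 := 63  bus=[-]  L2: P0=M P1=I P2=I P3=I  mem[L2]=90
14. P1: load  L5  bus=[-]  L5: P0=I P1=M P2=I P3=I  mem[L5]=67
15. P2: store L5 := 6  bus=[BusRdX,Flush]  L5: P0=I P1=I P2=M P3=I  mem[L5]=7
16. P0: store L5 := 72  bus=[BusRdX,Flush]  L5: P0=M P1=I P2=I P3=I  mem[L5]=6
17. P2: load  L5  bus=[BusRd,Flush]  L5: P0=S P1=I P2=S P3=I  mem[L5]=72
18. P1: store L5 := 53  bus=[BusRdX]  L5: P0=I P1=M P2=I P3=I  mem[L5]=72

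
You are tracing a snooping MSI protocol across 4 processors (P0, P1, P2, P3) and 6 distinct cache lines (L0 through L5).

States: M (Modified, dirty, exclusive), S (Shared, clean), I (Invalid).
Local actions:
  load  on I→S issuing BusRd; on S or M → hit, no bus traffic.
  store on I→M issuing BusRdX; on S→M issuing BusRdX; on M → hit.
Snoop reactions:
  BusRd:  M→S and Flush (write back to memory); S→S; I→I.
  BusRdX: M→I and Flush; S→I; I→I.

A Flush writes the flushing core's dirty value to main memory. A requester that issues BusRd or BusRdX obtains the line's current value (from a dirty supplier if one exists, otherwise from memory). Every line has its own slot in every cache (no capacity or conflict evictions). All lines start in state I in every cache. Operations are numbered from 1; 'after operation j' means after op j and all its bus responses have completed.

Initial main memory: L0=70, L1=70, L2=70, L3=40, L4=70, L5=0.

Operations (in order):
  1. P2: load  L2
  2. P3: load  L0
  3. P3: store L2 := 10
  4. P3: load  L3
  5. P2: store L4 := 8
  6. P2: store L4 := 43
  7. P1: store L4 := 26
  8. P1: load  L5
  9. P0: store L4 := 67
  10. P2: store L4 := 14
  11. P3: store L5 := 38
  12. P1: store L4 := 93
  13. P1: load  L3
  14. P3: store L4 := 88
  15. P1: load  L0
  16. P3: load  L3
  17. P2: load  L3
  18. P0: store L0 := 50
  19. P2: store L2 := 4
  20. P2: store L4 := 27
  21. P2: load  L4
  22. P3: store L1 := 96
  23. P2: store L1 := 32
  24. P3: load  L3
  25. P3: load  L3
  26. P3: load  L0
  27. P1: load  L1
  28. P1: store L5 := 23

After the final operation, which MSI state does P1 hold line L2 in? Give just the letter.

state = I

1. P2: load  L2  bus=[BusRd]  L2: P0=I P1=I P2=S P3=I  mem[L2]=70
2. P3: load  L0  bus=[BusRd]  L0: P0=I P1=I P2=I P3=S  mem[L0]=70
3. P3: store L2 := 10  bus=[BusRdX]  L2: P0=I P1=I P2=I P3=M  mem[L2]=70
4. P3: load  L3  bus=[BusRd]  L3: P0=I P1=I P2=I P3=S  mem[L3]=40
5. P2: store L4 := 8  bus=[BusRdX]  L4: P0=I P1=I P2=M P3=I  mem[L4]=70
6. P2: store L4 := 43  bus=[-]  L4: P0=I P1=I P2=M P3=I  mem[L4]=70
7. P1: store L4 := 26  bus=[BusRdX,Flush]  L4: P0=I P1=M P2=I P3=I  mem[L4]=43
8. P1: load  L5  bus=[BusRd]  L5: P0=I P1=S P2=I P3=I  mem[L5]=0
9. P0: store L4 := 67  bus=[BusRdX,Flush]  L4: P0=M P1=I P2=I P3=I  mem[L4]=26
10. P2: store L4 := 14  bus=[BusRdX,Flush]  L4: P0=I P1=I P2=M P3=I  mem[L4]=67
11. P3: store L5 := 38  bus=[BusRdX]  L5: P0=I P1=I P2=I P3=M  mem[L5]=0
12. P1: store L4 := 93  bus=[BusRdX,Flush]  L4: P0=I P1=M P2=I P3=I  mem[L4]=14
13. P1: load  L3  bus=[BusRd]  L3: P0=I P1=S P2=I P3=S  mem[L3]=40
14. P3: store L4 := 88  bus=[BusRdX,Flush]  L4: P0=I P1=I P2=I P3=M  mem[L4]=93
15. P1: load  L0  bus=[BusRd]  L0: P0=I P1=S P2=I P3=S  mem[L0]=70
16. P3: load  L3  bus=[-]  L3: P0=I P1=S P2=I P3=S  mem[L3]=40
17. P2: load  L3  bus=[BusRd]  L3: P0=I P1=S P2=S P3=S  mem[L3]=40
18. P0: store L0 := 50  bus=[BusRdX]  L0: P0=M P1=I P2=I P3=I  mem[L0]=70
19. P2: store L2 := 4  bus=[BusRdX,Flush]  L2: P0=I P1=I P2=M P3=I  mem[L2]=10
20. P2: store L4 := 27  bus=[BusRdX,Flush]  L4: P0=I P1=I P2=M P3=I  mem[L4]=88
21. P2: load  L4  bus=[-]  L4: P0=I P1=I P2=M P3=I  mem[L4]=88
22. P3: store L1 := 96  bus=[BusRdX]  L1: P0=I P1=I P2=I P3=M  mem[L1]=70
23. P2: store L1 := 32  bus=[BusRdX,Flush]  L1: P0=I P1=I P2=M P3=I  mem[L1]=96
24. P3: load  L3  bus=[-]  L3: P0=I P1=S P2=S P3=S  mem[L3]=40
25. P3: load  L3  bus=[-]  L3: P0=I P1=S P2=S P3=S  mem[L3]=40
26. P3: load  L0  bus=[BusRd,Flush]  L0: P0=S P1=I P2=I P3=S  mem[L0]=50
27. P1: load  L1  bus=[BusRd,Flush]  L1: P0=I P1=S P2=S P3=I  mem[L1]=32
28. P1: store L5 := 23  bus=[BusRdX,Flush]  L5: P0=I P1=M P2=I P3=I  mem[L5]=38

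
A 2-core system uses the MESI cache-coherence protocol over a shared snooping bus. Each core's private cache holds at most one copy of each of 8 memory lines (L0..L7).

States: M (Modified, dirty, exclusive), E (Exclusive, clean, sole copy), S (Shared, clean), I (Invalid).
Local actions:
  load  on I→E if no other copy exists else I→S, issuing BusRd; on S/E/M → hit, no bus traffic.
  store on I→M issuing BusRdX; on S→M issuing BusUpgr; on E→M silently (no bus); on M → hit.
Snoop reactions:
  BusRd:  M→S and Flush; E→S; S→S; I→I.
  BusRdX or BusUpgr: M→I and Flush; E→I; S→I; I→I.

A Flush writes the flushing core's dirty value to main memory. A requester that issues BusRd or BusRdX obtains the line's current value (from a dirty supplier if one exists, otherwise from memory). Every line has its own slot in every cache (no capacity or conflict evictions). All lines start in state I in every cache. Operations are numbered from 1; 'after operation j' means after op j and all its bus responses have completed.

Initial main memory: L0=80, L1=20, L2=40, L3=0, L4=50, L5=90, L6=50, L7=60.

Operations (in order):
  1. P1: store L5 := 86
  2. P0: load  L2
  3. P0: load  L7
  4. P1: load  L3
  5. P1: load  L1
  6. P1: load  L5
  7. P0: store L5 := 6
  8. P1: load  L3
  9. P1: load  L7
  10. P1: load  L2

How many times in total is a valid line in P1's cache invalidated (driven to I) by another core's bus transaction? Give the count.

1. P1: store L5 := 86  bus=[BusRdX]  L5: P0=I P1=M  mem[L5]=90
2. P0: load  L2  bus=[BusRd]  L2: P0=E P1=I  mem[L2]=40
3. P0: load  L7  bus=[BusRd]  L7: P0=E P1=I  mem[L7]=60
4. P1: load  L3  bus=[BusRd]  L3: P0=I P1=E  mem[L3]=0
5. P1: load  L1  bus=[BusRd]  L1: P0=I P1=E  mem[L1]=20
6. P1: load  L5  bus=[-]  L5: P0=I P1=M  mem[L5]=90
7. P0: store L5 := 6  bus=[BusRdX,Flush]  L5: P0=M P1=I  mem[L5]=86
8. P1: load  L3  bus=[-]  L3: P0=I P1=E  mem[L3]=0
9. P1: load  L7  bus=[BusRd]  L7: P0=S P1=S  mem[L7]=60
10. P1: load  L2  bus=[BusRd]  L2: P0=S P1=S  mem[L2]=40

invalidations = 1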